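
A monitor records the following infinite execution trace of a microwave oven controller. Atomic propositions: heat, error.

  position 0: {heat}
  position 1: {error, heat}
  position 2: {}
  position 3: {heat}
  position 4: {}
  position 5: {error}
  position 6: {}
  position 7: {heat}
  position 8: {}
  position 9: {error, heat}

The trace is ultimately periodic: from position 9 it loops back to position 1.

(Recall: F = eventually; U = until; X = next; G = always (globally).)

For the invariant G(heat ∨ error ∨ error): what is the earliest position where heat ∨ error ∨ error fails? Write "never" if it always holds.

Check heat ∨ error ∨ error at each position in order: 0 ✓, 1 ✓.
At position 2 the labels are {}, so heat ∨ error ∨ error is false there. This is the first violation.

2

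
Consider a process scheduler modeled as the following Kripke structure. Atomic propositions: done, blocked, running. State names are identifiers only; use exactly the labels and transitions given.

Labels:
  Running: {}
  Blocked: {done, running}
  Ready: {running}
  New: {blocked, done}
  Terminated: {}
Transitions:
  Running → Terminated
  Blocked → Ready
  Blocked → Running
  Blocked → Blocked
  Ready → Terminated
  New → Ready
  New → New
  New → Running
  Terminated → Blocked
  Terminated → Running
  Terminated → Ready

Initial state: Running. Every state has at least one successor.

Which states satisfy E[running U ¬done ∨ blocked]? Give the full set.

States satisfying running: {Blocked, Ready}.
States satisfying ¬done ∨ blocked: {Running, Ready, New, Terminated}.
States satisfying E[running U ¬done ∨ blocked]: {Running, Blocked, Ready, New, Terminated}.

{Running, Blocked, Ready, New, Terminated}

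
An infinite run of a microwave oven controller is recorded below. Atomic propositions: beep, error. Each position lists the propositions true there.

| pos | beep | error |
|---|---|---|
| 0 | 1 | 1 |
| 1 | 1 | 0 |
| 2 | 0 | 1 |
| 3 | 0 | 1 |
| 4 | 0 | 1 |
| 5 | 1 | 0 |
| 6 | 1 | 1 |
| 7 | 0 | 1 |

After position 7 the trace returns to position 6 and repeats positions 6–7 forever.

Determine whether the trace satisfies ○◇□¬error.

Violated

The position after 0 is 1; ◇□¬error is false there.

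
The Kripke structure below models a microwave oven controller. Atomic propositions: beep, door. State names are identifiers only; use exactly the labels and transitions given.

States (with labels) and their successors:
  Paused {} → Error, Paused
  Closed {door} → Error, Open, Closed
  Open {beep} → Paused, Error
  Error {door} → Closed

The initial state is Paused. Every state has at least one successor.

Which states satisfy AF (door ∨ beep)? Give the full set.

States satisfying door ∨ beep: {Closed, Open, Error}.
States satisfying AF (door ∨ beep): {Closed, Open, Error}.

{Closed, Open, Error}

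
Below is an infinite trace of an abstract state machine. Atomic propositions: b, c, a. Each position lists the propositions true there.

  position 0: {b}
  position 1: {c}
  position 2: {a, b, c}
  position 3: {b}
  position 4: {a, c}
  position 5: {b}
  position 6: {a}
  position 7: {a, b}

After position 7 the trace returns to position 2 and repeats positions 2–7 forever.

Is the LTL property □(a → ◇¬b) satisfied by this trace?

Satisfied

a → ◇¬b holds at every position 0..7, and those are all positions ever visited, so □(a → ◇¬b) holds.
Positions where a holds: 2, 4, 6, 7.
Check ◇¬b at each: 2→ok, 4→ok, 6→ok, 7→ok.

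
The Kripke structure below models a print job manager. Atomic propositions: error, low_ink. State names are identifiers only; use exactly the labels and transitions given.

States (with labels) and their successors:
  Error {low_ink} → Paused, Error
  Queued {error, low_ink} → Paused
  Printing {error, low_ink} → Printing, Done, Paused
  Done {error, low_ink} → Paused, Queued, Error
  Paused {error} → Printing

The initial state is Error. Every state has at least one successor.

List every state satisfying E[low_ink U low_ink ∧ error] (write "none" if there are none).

States satisfying low_ink: {Error, Queued, Printing, Done}.
States satisfying low_ink ∧ error: {Queued, Printing, Done}.
States satisfying E[low_ink U low_ink ∧ error]: {Queued, Printing, Done}.

{Queued, Printing, Done}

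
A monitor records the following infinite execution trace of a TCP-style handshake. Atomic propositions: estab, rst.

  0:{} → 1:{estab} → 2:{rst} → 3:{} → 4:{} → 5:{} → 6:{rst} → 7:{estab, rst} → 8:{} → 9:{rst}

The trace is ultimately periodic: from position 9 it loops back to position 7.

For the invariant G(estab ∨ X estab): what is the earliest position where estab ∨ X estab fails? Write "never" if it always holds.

Check estab ∨ X estab at each position in order: 0 ✓, 1 ✓.
At position 2 the labels are {rst} and the next position 3 has {}, so estab ∨ X estab is false there. This is the first violation.

2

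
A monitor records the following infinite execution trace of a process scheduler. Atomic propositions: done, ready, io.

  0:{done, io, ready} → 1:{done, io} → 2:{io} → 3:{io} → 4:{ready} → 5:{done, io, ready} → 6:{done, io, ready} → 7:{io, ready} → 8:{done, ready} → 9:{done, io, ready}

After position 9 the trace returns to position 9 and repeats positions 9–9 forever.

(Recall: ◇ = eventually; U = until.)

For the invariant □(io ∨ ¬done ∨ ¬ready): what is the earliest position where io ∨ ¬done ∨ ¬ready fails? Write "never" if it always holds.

8

Check io ∨ ¬done ∨ ¬ready at each position in order: 0 ✓, 1 ✓, 2 ✓, 3 ✓, 4 ✓, 5 ✓, 6 ✓, 7 ✓.
At position 8 the labels are {done, ready}, so io ∨ ¬done ∨ ¬ready is false there. This is the first violation.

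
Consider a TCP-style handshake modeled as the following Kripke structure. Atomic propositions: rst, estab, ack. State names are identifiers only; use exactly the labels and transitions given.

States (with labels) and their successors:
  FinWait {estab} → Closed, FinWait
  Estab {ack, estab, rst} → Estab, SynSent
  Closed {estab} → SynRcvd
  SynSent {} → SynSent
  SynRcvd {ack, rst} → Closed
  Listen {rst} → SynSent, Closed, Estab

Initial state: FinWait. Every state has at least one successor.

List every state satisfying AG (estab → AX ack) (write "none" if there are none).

States satisfying estab → AX ack: {Closed, SynSent, SynRcvd, Listen}.
States satisfying AG (estab → AX ack): {Closed, SynSent, SynRcvd}.

{Closed, SynSent, SynRcvd}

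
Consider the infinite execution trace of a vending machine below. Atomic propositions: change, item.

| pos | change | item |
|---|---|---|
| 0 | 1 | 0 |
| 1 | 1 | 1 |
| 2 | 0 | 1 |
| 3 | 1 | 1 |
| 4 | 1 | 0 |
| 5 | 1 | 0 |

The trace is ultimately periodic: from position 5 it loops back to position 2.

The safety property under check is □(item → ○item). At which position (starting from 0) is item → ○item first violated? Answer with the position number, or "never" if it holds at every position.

Check item → ○item at each position in order: 0 ✓, 1 ✓, 2 ✓.
At position 3 the labels are {change, item} and the next position 4 has {change}, so item → ○item is false there. This is the first violation.

3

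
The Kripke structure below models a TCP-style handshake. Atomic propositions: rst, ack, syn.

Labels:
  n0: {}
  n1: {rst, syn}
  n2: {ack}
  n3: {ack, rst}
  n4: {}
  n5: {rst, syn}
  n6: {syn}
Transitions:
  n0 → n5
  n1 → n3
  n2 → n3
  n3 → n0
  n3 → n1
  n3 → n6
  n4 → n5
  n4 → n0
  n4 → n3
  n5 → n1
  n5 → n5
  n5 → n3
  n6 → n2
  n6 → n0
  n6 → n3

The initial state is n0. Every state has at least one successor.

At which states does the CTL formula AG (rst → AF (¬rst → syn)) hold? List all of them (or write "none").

{n0, n1, n2, n3, n4, n5, n6}

States satisfying rst → AF (¬rst → syn): {n0, n1, n2, n3, n4, n5, n6}.
States satisfying AG (rst → AF (¬rst → syn)): {n0, n1, n2, n3, n4, n5, n6}.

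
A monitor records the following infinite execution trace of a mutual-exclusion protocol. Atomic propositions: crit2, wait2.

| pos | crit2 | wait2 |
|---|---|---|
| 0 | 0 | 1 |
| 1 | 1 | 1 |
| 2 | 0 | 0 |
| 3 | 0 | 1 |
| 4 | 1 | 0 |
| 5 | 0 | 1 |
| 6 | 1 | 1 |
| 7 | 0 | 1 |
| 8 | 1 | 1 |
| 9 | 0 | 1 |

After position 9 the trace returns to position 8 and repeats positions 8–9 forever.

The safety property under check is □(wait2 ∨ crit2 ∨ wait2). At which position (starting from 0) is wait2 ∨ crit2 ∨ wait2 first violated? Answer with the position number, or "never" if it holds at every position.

2

Check wait2 ∨ crit2 ∨ wait2 at each position in order: 0 ✓, 1 ✓.
At position 2 the labels are {}, so wait2 ∨ crit2 ∨ wait2 is false there. This is the first violation.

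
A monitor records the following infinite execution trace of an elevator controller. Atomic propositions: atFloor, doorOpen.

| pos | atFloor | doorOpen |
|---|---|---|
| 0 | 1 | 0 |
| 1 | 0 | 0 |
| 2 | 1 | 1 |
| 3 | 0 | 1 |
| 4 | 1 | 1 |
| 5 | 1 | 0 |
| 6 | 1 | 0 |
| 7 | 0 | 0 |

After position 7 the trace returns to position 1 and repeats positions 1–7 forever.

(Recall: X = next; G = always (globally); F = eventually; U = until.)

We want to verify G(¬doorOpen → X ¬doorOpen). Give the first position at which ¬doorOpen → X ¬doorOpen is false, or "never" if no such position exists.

Check ¬doorOpen → X ¬doorOpen at each position in order: 0 ✓.
At position 1 the labels are {} and the next position 2 has {atFloor, doorOpen}, so ¬doorOpen → X ¬doorOpen is false there. This is the first violation.

1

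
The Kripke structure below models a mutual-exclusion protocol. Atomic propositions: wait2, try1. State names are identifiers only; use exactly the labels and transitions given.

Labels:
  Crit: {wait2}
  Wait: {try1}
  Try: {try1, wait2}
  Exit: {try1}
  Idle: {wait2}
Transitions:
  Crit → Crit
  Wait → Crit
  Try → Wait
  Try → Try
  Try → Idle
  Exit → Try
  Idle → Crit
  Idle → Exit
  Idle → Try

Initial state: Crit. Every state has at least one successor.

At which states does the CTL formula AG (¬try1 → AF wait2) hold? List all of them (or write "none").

States satisfying ¬try1 → AF wait2: {Crit, Wait, Try, Exit, Idle}.
States satisfying AG (¬try1 → AF wait2): {Crit, Wait, Try, Exit, Idle}.

{Crit, Wait, Try, Exit, Idle}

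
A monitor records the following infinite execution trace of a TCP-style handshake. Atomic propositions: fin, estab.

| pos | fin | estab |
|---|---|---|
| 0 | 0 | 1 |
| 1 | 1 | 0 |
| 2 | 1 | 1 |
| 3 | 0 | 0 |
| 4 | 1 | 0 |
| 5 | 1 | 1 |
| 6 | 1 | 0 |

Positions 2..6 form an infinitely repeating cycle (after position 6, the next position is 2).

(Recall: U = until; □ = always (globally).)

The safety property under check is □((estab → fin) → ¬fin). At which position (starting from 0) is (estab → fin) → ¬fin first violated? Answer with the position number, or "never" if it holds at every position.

Check (estab → fin) → ¬fin at each position in order: 0 ✓.
At position 1 the labels are {fin}, so (estab → fin) → ¬fin is false there. This is the first violation.

1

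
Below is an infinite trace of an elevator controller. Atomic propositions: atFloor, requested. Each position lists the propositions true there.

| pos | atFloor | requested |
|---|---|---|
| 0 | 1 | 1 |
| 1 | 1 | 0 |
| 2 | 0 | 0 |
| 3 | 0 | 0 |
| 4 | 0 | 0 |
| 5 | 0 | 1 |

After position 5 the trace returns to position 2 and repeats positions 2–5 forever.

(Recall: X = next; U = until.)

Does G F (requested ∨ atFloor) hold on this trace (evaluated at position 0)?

Yes

F (requested ∨ atFloor) holds at every position 0..5, and those are all positions ever visited, so G F (requested ∨ atFloor) holds.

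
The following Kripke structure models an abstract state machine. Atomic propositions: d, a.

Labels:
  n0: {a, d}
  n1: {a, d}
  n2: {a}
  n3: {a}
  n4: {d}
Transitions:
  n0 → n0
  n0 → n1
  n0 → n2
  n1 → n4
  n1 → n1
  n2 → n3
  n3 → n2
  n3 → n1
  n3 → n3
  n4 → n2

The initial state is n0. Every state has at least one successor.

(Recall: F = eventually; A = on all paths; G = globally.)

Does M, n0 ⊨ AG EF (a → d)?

States satisfying EF (a → d): {n0, n1, n2, n3, n4}.
States satisfying AG EF (a → d): {n0, n1, n2, n3, n4}.
Every state reachable from n0 satisfies EF (a → d).
n0 ∈ Sat(AG EF (a → d)).

Satisfied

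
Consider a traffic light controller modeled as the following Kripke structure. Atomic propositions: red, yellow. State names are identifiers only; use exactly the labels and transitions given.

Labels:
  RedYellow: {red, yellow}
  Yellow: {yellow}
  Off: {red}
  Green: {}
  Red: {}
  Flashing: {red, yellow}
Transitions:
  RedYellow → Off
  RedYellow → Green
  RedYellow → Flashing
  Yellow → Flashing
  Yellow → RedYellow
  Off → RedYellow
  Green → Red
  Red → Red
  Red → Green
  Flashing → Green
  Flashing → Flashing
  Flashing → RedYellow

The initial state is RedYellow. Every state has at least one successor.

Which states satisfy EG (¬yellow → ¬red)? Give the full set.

States satisfying ¬yellow → ¬red: {RedYellow, Yellow, Green, Red, Flashing}.
States satisfying EG (¬yellow → ¬red): {RedYellow, Yellow, Green, Red, Flashing}.

{RedYellow, Yellow, Green, Red, Flashing}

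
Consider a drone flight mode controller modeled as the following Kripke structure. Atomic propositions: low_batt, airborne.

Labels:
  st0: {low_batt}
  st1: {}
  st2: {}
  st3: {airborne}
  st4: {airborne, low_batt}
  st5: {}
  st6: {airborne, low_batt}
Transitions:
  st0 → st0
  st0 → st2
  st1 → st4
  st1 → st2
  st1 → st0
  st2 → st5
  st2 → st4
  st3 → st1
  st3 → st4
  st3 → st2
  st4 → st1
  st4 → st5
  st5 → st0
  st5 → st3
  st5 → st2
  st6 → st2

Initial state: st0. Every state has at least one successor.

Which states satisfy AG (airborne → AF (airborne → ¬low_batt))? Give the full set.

{st0, st1, st2, st3, st4, st5, st6}

States satisfying airborne → AF (airborne → ¬low_batt): {st0, st1, st2, st3, st4, st5, st6}.
States satisfying AG (airborne → AF (airborne → ¬low_batt)): {st0, st1, st2, st3, st4, st5, st6}.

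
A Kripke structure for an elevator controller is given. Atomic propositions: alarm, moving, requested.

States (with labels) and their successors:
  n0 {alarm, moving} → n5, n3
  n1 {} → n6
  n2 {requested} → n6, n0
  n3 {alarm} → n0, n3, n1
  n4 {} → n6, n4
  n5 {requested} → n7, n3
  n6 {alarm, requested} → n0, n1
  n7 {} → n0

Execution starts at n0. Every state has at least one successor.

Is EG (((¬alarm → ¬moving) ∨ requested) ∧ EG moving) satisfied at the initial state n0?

States satisfying ((¬alarm → ¬moving) ∨ requested) ∧ EG moving: ∅.
States satisfying EG (((¬alarm → ¬moving) ∨ requested) ∧ EG moving): ∅.
No suitable path/successor from n0 witnesses the formula.
n0 ∉ Sat(EG (((¬alarm → ¬moving) ∨ requested) ∧ EG moving)).

Violated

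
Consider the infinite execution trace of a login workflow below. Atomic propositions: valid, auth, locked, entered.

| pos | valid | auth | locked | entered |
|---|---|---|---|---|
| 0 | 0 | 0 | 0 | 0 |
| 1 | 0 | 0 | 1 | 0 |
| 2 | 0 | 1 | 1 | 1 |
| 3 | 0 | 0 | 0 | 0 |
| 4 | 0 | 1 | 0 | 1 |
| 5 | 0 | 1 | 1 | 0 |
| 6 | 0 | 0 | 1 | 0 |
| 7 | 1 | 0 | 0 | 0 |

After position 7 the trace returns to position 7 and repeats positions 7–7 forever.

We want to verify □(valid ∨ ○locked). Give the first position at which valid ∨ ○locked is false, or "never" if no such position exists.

Check valid ∨ ○locked at each position in order: 0 ✓, 1 ✓.
At position 2 the labels are {auth, entered, locked} and the next position 3 has {}, so valid ∨ ○locked is false there. This is the first violation.

2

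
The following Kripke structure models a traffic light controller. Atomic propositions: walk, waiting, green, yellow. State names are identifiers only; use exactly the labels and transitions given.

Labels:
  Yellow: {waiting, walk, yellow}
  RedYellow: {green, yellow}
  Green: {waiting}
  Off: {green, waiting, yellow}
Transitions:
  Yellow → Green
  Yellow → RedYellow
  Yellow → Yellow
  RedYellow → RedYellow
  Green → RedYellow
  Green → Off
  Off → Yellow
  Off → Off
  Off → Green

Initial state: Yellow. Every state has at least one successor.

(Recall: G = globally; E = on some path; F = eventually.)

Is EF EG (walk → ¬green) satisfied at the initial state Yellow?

Holds

States satisfying EG (walk → ¬green): {Yellow, RedYellow, Green, Off}.
States satisfying EF EG (walk → ¬green): {Yellow, RedYellow, Green, Off}.
Some path from Yellow reaches a state where EG (walk → ¬green) holds.
Yellow ∈ Sat(EF EG (walk → ¬green)).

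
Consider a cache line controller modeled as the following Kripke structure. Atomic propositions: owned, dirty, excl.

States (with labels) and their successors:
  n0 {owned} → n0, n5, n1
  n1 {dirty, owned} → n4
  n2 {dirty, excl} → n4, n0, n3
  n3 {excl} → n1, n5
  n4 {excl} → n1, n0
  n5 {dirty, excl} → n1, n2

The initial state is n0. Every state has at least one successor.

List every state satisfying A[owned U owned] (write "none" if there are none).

States satisfying owned: {n0, n1}.
States satisfying A[owned U owned]: {n0, n1}.

{n0, n1}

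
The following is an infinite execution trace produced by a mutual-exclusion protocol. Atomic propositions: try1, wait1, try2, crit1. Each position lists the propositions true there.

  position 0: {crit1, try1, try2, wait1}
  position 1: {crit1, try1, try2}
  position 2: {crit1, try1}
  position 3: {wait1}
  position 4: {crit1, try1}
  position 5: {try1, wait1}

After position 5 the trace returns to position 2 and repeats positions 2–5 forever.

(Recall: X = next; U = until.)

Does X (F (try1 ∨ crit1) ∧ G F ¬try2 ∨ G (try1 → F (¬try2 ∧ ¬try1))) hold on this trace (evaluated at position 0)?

The position after 0 is 1; F (try1 ∨ crit1) ∧ G F ¬try2 ∨ G (try1 → F (¬try2 ∧ ¬try1)) is true there.

Yes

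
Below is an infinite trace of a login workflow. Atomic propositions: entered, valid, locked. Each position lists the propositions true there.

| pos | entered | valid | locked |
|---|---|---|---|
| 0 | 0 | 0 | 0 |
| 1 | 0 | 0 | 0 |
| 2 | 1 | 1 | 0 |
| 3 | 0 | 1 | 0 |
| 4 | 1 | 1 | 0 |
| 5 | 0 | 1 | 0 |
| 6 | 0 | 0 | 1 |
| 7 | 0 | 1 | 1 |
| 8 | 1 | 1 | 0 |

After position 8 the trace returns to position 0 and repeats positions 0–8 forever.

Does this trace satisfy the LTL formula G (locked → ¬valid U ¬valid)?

locked → ¬valid U ¬valid must hold at every position from 0 onward. It fails at position 7, so G (locked → ¬valid U ¬valid) is false.
Positions where locked holds: 6, 7.
Check ¬valid U ¬valid at each: 6→ok, 7→fails.

No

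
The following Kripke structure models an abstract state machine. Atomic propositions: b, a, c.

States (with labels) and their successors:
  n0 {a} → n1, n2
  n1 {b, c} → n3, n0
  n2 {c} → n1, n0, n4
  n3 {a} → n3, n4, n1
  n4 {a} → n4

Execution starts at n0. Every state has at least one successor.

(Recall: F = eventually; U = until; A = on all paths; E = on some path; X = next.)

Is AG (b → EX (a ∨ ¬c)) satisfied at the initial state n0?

Satisfied

States satisfying b → EX (a ∨ ¬c): {n0, n1, n2, n3, n4}.
States satisfying AG (b → EX (a ∨ ¬c)): {n0, n1, n2, n3, n4}.
Every state reachable from n0 satisfies b → EX (a ∨ ¬c).
n0 ∈ Sat(AG (b → EX (a ∨ ¬c))).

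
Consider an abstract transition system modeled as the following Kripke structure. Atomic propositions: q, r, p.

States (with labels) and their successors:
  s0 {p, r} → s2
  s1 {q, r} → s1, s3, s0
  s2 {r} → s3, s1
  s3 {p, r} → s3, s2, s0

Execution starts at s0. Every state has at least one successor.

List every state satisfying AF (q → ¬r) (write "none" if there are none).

{s0, s2, s3}

States satisfying q → ¬r: {s0, s2, s3}.
States satisfying AF (q → ¬r): {s0, s2, s3}.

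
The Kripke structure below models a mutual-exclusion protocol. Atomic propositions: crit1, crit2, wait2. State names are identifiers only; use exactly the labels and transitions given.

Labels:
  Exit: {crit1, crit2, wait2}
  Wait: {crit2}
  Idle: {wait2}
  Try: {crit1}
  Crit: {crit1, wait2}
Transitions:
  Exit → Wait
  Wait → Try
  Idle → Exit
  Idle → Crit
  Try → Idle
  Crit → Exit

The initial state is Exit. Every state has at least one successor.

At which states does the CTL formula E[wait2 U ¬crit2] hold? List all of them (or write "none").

States satisfying wait2: {Exit, Idle, Crit}.
States satisfying ¬crit2: {Idle, Try, Crit}.
States satisfying E[wait2 U ¬crit2]: {Idle, Try, Crit}.

{Idle, Try, Crit}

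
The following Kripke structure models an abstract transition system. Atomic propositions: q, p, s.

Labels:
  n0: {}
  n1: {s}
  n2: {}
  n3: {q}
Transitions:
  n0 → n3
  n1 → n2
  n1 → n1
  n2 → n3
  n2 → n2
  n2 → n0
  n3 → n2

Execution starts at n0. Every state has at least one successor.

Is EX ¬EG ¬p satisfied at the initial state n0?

States satisfying ¬EG ¬p: ∅.
States satisfying EX ¬EG ¬p: ∅.
No suitable path/successor from n0 witnesses the formula.
n0 ∉ Sat(EX ¬EG ¬p).

No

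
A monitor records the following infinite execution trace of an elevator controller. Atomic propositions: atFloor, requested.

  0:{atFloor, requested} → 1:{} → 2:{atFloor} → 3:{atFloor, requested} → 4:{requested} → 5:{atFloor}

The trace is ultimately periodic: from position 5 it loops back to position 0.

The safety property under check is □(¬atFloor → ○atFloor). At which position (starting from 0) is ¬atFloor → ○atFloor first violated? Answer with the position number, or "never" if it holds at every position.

never

¬atFloor → ○atFloor holds at every position 0..5, and those are all the positions the trace ever visits, so the invariant □(¬atFloor → ○atFloor) is never violated.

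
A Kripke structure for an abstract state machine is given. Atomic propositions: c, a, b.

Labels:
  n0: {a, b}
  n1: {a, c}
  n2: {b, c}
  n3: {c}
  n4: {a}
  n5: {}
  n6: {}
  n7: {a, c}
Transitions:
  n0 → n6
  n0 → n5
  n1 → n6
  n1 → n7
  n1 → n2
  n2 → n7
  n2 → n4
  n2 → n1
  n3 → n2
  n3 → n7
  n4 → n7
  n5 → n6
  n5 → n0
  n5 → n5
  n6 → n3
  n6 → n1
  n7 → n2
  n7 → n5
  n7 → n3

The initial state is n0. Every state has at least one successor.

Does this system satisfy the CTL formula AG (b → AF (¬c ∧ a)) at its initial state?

States satisfying b → AF (¬c ∧ a): {n0, n1, n3, n4, n5, n6, n7}.
States satisfying AG (b → AF (¬c ∧ a)): ∅.
n2 is reachable from n0 and violates b → AF (¬c ∧ a), so AG fails at n0.
n0 ∉ Sat(AG (b → AF (¬c ∧ a))).

Violated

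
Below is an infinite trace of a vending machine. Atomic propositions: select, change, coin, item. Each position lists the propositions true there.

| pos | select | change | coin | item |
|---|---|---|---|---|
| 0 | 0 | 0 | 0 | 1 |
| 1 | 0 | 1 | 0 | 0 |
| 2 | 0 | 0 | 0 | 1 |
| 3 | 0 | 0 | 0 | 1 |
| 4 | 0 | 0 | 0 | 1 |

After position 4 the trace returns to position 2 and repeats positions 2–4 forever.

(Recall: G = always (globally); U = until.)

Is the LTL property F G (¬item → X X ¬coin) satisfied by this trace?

Holds

G (¬item → X X ¬coin) holds at position 0, which is reachable from 0, so F G (¬item → X X ¬coin) holds.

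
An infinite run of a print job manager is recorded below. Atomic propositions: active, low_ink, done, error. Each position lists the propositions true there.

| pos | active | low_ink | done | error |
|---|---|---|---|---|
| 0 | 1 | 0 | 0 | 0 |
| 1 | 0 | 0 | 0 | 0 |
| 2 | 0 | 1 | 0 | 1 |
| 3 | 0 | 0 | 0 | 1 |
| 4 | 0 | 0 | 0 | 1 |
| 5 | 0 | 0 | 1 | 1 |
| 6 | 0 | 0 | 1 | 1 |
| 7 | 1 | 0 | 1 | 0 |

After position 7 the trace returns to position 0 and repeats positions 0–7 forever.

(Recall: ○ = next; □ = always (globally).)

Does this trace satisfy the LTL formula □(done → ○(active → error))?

Violated

done → ○(active → error) must hold at every position from 0 onward. It fails at position 6, so □(done → ○(active → error)) is false.
Positions where done holds: 5, 6, 7.
Check ○(active → error) at each: 5→ok, 6→fails, 7→fails.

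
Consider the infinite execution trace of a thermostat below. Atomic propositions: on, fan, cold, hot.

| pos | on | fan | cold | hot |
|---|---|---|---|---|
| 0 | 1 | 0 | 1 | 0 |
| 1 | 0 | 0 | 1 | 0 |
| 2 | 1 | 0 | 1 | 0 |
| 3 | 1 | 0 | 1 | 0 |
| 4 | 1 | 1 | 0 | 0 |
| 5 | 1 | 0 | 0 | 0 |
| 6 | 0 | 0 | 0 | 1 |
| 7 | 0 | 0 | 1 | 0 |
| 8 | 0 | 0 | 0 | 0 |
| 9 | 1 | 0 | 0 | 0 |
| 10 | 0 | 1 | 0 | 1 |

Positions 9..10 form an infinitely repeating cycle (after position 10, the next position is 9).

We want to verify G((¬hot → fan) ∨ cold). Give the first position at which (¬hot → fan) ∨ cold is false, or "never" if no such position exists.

5

Check (¬hot → fan) ∨ cold at each position in order: 0 ✓, 1 ✓, 2 ✓, 3 ✓, 4 ✓.
At position 5 the labels are {on}, so (¬hot → fan) ∨ cold is false there. This is the first violation.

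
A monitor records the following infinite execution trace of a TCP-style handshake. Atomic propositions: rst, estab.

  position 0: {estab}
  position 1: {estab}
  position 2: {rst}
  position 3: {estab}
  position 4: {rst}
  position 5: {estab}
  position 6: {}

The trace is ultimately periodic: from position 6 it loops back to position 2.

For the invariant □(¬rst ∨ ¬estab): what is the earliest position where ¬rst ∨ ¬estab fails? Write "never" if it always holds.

never

¬rst ∨ ¬estab holds at every position 0..6, and those are all the positions the trace ever visits, so the invariant □(¬rst ∨ ¬estab) is never violated.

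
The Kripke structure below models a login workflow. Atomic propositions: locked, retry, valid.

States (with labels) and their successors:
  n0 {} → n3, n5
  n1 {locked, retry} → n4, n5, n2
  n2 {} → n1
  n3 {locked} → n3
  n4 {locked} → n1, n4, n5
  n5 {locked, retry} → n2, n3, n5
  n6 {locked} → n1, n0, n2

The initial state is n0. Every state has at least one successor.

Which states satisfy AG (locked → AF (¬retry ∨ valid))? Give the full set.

{n3}

States satisfying locked → AF (¬retry ∨ valid): {n0, n2, n3, n4, n6}.
States satisfying AG (locked → AF (¬retry ∨ valid)): {n3}.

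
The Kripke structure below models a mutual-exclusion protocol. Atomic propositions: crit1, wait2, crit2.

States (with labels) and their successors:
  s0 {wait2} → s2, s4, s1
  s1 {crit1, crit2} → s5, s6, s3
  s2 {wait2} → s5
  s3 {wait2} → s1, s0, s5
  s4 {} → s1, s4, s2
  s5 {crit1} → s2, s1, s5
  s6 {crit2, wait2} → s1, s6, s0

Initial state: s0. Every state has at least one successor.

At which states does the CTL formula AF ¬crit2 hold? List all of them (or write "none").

{s0, s2, s3, s4, s5}

States satisfying ¬crit2: {s0, s2, s3, s4, s5}.
States satisfying AF ¬crit2: {s0, s2, s3, s4, s5}.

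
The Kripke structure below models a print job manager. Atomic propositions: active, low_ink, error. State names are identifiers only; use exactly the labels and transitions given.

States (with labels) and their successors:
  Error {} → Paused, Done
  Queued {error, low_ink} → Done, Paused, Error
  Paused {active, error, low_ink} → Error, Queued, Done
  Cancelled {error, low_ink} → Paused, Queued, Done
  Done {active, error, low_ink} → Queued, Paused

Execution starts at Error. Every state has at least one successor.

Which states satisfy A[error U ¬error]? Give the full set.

{Error}

States satisfying error: {Queued, Paused, Cancelled, Done}.
States satisfying ¬error: {Error}.
States satisfying A[error U ¬error]: {Error}.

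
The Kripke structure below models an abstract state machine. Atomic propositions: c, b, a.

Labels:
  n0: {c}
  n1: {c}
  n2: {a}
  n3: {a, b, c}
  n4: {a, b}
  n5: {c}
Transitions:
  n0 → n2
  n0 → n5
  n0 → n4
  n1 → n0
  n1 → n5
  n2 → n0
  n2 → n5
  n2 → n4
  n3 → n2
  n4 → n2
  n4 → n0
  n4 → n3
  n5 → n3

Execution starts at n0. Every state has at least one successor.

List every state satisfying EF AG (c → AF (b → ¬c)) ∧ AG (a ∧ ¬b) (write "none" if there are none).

States satisfying AG (c → AF (b → ¬c)): {n0, n1, n2, n3, n4, n5}.
States satisfying EF AG (c → AF (b → ¬c)): {n0, n1, n2, n3, n4, n5}.
States satisfying a ∧ ¬b: {n2}.
States satisfying AG (a ∧ ¬b): ∅.
States satisfying EF AG (c → AF (b → ¬c)) ∧ AG (a ∧ ¬b): ∅.

none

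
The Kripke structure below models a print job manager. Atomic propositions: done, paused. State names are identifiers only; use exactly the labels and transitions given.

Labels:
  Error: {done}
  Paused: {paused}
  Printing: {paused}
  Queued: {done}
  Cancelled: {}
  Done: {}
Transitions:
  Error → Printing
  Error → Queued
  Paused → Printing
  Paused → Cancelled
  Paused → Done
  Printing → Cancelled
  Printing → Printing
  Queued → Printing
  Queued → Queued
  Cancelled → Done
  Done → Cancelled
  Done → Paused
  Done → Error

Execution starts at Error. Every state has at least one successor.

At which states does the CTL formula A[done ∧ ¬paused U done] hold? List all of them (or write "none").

{Error, Queued}

States satisfying done ∧ ¬paused: {Error, Queued}.
States satisfying done: {Error, Queued}.
States satisfying A[done ∧ ¬paused U done]: {Error, Queued}.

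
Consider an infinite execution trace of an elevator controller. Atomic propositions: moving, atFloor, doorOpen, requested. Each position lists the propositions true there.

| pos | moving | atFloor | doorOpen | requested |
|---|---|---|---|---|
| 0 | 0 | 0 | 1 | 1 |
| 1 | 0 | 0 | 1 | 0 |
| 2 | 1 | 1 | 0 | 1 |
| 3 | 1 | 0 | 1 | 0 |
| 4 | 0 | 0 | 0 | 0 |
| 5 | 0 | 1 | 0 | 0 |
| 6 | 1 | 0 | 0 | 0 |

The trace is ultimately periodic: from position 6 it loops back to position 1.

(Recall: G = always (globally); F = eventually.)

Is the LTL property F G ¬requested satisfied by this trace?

Violated

G ¬requested is false at every position 0..6, so it never becomes true and F G ¬requested fails.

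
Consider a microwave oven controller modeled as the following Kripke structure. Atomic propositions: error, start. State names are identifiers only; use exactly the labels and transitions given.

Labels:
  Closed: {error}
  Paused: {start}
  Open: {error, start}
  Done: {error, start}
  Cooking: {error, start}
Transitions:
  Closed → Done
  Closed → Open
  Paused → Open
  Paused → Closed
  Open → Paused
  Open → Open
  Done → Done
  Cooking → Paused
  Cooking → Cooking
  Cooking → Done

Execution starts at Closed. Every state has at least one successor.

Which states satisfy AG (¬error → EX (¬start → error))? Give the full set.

{Closed, Paused, Open, Done, Cooking}

States satisfying ¬error → EX (¬start → error): {Closed, Paused, Open, Done, Cooking}.
States satisfying AG (¬error → EX (¬start → error)): {Closed, Paused, Open, Done, Cooking}.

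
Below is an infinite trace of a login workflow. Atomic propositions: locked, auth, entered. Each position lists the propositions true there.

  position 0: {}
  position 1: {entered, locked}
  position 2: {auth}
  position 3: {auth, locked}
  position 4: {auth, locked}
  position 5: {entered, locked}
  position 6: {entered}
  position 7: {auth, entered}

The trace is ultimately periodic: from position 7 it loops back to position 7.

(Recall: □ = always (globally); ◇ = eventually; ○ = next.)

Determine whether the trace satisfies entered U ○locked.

Yes

Walking from position 0: ○locked first holds at position 0, and entered holds at every earlier position along the way, so entered U ○locked holds.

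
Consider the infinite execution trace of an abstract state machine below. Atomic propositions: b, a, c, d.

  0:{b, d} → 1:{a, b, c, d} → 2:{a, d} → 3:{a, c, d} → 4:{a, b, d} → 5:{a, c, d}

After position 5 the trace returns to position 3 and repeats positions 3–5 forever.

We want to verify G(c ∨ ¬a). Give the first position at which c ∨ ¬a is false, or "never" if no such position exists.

Check c ∨ ¬a at each position in order: 0 ✓, 1 ✓.
At position 2 the labels are {a, d}, so c ∨ ¬a is false there. This is the first violation.

2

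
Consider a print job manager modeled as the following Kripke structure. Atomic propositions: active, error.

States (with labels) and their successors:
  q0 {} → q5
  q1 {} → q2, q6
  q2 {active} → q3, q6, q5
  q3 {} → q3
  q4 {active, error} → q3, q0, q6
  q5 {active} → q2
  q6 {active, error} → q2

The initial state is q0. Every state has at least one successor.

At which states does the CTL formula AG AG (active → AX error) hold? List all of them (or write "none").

{q3}

States satisfying AG (active → AX error): {q3}.
States satisfying AG AG (active → AX error): {q3}.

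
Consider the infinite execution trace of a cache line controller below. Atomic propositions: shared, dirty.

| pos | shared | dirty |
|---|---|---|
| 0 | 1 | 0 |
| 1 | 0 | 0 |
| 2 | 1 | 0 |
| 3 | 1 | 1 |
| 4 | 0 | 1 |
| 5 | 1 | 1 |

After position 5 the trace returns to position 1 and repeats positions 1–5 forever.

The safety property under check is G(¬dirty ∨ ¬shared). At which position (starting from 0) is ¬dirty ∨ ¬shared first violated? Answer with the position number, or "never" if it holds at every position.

3

Check ¬dirty ∨ ¬shared at each position in order: 0 ✓, 1 ✓, 2 ✓.
At position 3 the labels are {dirty, shared}, so ¬dirty ∨ ¬shared is false there. This is the first violation.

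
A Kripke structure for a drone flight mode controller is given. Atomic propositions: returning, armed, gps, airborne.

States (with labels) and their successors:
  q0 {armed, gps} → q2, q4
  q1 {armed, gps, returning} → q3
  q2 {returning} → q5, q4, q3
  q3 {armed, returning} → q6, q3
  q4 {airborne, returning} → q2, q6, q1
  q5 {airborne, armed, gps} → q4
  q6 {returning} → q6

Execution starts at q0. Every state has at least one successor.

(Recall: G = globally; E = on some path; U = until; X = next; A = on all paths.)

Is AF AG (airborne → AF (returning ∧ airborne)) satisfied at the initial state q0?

States satisfying AG (airborne → AF (returning ∧ airborne)): {q0, q1, q2, q3, q4, q5, q6}.
States satisfying AF AG (airborne → AF (returning ∧ airborne)): {q0, q1, q2, q3, q4, q5, q6}.
q0 ∈ Sat(AF AG (airborne → AF (returning ∧ airborne))).

Yes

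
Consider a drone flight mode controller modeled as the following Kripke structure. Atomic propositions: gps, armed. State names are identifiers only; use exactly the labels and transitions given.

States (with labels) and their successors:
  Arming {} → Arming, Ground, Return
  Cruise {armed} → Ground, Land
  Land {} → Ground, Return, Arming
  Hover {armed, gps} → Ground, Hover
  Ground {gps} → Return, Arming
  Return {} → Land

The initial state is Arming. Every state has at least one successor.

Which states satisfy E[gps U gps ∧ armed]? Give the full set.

States satisfying gps: {Hover, Ground}.
States satisfying gps ∧ armed: {Hover}.
States satisfying E[gps U gps ∧ armed]: {Hover}.

{Hover}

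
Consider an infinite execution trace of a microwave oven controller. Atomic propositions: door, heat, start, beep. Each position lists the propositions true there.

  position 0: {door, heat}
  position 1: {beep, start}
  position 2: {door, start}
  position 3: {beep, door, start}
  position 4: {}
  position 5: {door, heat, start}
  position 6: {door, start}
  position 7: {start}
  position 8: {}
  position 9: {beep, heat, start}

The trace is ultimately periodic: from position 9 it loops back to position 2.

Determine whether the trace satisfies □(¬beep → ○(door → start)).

¬beep → ○(door → start) holds at every position 0..9, and those are all positions ever visited, so □(¬beep → ○(door → start)) holds.
Positions where ¬beep holds: 0, 2, 4, 5, 6, 7, 8.
Check ○(door → start) at each: 0→ok, 2→ok, 4→ok, 5→ok, 6→ok, 7→ok, 8→ok.

Yes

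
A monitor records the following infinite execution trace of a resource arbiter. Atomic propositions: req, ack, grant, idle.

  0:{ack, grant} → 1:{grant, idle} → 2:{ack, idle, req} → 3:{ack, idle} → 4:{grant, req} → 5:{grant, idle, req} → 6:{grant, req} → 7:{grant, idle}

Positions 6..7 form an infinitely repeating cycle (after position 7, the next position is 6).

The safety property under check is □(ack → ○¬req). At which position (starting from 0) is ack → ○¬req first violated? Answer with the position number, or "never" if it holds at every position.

3

Check ack → ○¬req at each position in order: 0 ✓, 1 ✓, 2 ✓.
At position 3 the labels are {ack, idle} and the next position 4 has {grant, req}, so ack → ○¬req is false there. This is the first violation.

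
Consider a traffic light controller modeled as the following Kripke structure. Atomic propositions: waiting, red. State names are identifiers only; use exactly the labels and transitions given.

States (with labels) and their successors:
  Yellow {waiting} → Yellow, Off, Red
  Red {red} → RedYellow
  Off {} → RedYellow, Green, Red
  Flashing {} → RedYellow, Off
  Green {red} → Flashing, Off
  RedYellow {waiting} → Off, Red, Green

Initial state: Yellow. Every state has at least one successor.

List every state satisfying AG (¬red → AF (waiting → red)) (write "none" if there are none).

States satisfying ¬red → AF (waiting → red): {Red, Off, Flashing, Green, RedYellow}.
States satisfying AG (¬red → AF (waiting → red)): {Red, Off, Flashing, Green, RedYellow}.

{Red, Off, Flashing, Green, RedYellow}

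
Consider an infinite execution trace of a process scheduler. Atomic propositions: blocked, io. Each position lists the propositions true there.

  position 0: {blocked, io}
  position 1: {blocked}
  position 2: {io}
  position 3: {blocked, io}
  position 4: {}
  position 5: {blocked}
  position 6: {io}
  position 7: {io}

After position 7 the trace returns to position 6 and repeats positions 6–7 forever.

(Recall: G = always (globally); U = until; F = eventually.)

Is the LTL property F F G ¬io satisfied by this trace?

F G ¬io is false at every position 0..7, so it never becomes true and F F G ¬io fails.

Does not hold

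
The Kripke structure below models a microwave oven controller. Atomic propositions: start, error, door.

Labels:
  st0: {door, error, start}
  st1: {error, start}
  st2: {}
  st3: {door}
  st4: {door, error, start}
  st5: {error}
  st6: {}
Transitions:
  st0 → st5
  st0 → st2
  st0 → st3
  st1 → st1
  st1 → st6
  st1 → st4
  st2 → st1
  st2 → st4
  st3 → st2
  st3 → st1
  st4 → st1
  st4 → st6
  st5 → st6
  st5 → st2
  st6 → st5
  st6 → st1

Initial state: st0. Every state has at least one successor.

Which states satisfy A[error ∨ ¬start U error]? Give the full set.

{st0, st1, st2, st3, st4, st5, st6}

States satisfying error ∨ ¬start: {st0, st1, st2, st3, st4, st5, st6}.
States satisfying error: {st0, st1, st4, st5}.
States satisfying A[error ∨ ¬start U error]: {st0, st1, st2, st3, st4, st5, st6}.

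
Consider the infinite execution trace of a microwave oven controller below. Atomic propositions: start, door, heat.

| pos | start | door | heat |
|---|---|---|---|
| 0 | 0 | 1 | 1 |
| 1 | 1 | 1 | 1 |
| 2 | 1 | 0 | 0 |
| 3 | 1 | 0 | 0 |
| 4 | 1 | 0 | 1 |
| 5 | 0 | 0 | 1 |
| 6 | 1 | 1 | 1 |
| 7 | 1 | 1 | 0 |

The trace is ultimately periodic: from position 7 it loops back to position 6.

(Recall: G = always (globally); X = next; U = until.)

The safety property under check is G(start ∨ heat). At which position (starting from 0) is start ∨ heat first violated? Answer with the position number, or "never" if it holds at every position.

never

start ∨ heat holds at every position 0..7, and those are all the positions the trace ever visits, so the invariant G(start ∨ heat) is never violated.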